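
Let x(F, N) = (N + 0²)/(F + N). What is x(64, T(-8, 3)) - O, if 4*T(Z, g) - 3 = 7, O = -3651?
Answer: 485588/133 ≈ 3651.0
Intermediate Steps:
T(Z, g) = 5/2 (T(Z, g) = ¾ + (¼)*7 = ¾ + 7/4 = 5/2)
x(F, N) = N/(F + N) (x(F, N) = (N + 0)/(F + N) = N/(F + N))
x(64, T(-8, 3)) - O = 5/(2*(64 + 5/2)) - 1*(-3651) = 5/(2*(133/2)) + 3651 = (5/2)*(2/133) + 3651 = 5/133 + 3651 = 485588/133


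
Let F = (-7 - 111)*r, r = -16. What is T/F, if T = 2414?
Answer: 1207/944 ≈ 1.2786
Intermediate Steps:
F = 1888 (F = (-7 - 111)*(-16) = -118*(-16) = 1888)
T/F = 2414/1888 = 2414*(1/1888) = 1207/944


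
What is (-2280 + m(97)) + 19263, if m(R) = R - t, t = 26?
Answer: 17054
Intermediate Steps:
m(R) = -26 + R (m(R) = R - 1*26 = R - 26 = -26 + R)
(-2280 + m(97)) + 19263 = (-2280 + (-26 + 97)) + 19263 = (-2280 + 71) + 19263 = -2209 + 19263 = 17054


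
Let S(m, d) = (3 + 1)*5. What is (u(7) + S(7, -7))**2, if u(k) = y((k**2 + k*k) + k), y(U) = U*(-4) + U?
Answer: 87025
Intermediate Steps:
S(m, d) = 20 (S(m, d) = 4*5 = 20)
y(U) = -3*U (y(U) = -4*U + U = -3*U)
u(k) = -6*k**2 - 3*k (u(k) = -3*((k**2 + k*k) + k) = -3*((k**2 + k**2) + k) = -3*(2*k**2 + k) = -3*(k + 2*k**2) = -6*k**2 - 3*k)
(u(7) + S(7, -7))**2 = (-3*7*(1 + 2*7) + 20)**2 = (-3*7*(1 + 14) + 20)**2 = (-3*7*15 + 20)**2 = (-315 + 20)**2 = (-295)**2 = 87025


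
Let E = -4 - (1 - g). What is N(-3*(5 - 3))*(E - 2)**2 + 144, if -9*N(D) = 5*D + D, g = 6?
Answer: 148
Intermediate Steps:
N(D) = -2*D/3 (N(D) = -(5*D + D)/9 = -2*D/3)
E = 1 (E = -4 - (1 - 1*6) = -4 - (1 - 6) = -4 - 1*(-5) = -4 + 5 = 1)
N(-3*(5 - 3))*(E - 2)**2 + 144 = (-(-2)*(5 - 3))*(1 - 2)**2 + 144 = -(-2)*2*(-1)**2 + 144 = -2/3*(-6)*1 + 144 = 4*1 + 144 = 4 + 144 = 148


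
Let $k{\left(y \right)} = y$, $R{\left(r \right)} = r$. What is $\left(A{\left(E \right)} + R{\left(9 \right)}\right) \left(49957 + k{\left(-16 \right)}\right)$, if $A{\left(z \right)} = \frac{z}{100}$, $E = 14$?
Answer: $\frac{22823037}{50} \approx 4.5646 \cdot 10^{5}$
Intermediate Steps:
$A{\left(z \right)} = \frac{z}{100}$ ($A{\left(z \right)} = z \frac{1}{100} = \frac{z}{100}$)
$\left(A{\left(E \right)} + R{\left(9 \right)}\right) \left(49957 + k{\left(-16 \right)}\right) = \left(\frac{1}{100} \cdot 14 + 9\right) \left(49957 - 16\right) = \left(\frac{7}{50} + 9\right) 49941 = \frac{457}{50} \cdot 49941 = \frac{22823037}{50}$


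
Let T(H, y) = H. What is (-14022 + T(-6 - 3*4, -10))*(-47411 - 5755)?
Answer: 746450640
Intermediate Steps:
(-14022 + T(-6 - 3*4, -10))*(-47411 - 5755) = (-14022 + (-6 - 3*4))*(-47411 - 5755) = (-14022 + (-6 - 12))*(-53166) = (-14022 - 18)*(-53166) = -14040*(-53166) = 746450640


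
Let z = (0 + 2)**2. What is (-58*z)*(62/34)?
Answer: -7192/17 ≈ -423.06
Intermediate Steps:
z = 4 (z = 2**2 = 4)
(-58*z)*(62/34) = (-58*4)*(62/34) = -14384/34 = -232*31/17 = -7192/17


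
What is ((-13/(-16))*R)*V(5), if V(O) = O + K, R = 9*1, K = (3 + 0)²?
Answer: 819/8 ≈ 102.38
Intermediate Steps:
K = 9 (K = 3² = 9)
R = 9
V(O) = 9 + O (V(O) = O + 9 = 9 + O)
((-13/(-16))*R)*V(5) = (-13/(-16)*9)*(9 + 5) = (-13*(-1/16)*9)*14 = ((13/16)*9)*14 = (117/16)*14 = 819/8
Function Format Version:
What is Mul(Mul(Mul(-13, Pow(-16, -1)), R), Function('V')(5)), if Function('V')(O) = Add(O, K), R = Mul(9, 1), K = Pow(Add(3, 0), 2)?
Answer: Rational(819, 8) ≈ 102.38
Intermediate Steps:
K = 9 (K = Pow(3, 2) = 9)
R = 9
Function('V')(O) = Add(9, O) (Function('V')(O) = Add(O, 9) = Add(9, O))
Mul(Mul(Mul(-13, Pow(-16, -1)), R), Function('V')(5)) = Mul(Mul(Mul(-13, Pow(-16, -1)), 9), Add(9, 5)) = Mul(Mul(Mul(-13, Rational(-1, 16)), 9), 14) = Mul(Mul(Rational(13, 16), 9), 14) = Mul(Rational(117, 16), 14) = Rational(819, 8)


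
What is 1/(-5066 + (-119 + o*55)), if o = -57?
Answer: -1/8320 ≈ -0.00012019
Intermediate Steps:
1/(-5066 + (-119 + o*55)) = 1/(-5066 + (-119 - 57*55)) = 1/(-5066 + (-119 - 3135)) = 1/(-5066 - 3254) = 1/(-8320) = -1/8320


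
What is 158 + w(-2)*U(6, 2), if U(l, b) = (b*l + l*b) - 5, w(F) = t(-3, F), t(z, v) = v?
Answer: 120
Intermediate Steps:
w(F) = F
U(l, b) = -5 + 2*b*l (U(l, b) = (b*l + b*l) - 5 = 2*b*l - 5 = -5 + 2*b*l)
158 + w(-2)*U(6, 2) = 158 - 2*(-5 + 2*2*6) = 158 - 2*(-5 + 24) = 158 - 2*19 = 158 - 38 = 120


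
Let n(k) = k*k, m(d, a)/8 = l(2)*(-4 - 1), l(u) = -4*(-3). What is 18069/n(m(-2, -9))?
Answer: 6023/76800 ≈ 0.078424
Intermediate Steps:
l(u) = 12
m(d, a) = -480 (m(d, a) = 8*(12*(-4 - 1)) = 8*(12*(-5)) = 8*(-60) = -480)
n(k) = k**2
18069/n(m(-2, -9)) = 18069/((-480)**2) = 18069/230400 = 18069*(1/230400) = 6023/76800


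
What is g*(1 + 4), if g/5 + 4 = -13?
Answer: -425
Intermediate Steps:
g = -85 (g = -20 + 5*(-13) = -20 - 65 = -85)
g*(1 + 4) = -85*(1 + 4) = -85*5 = -425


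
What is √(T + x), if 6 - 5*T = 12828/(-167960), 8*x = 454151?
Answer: √400379032185574/83980 ≈ 238.26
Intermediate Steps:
x = 454151/8 (x = (⅛)*454151 = 454151/8 ≈ 56769.)
T = 255147/209950 (T = 6/5 - 12828/(5*(-167960)) = 6/5 - 12828*(-1)/(5*167960) = 6/5 - ⅕*(-3207/41990) = 6/5 + 3207/209950 = 255147/209950 ≈ 1.2153)
√(T + x) = √(255147/209950 + 454151/8) = √(47675521813/839800) = √400379032185574/83980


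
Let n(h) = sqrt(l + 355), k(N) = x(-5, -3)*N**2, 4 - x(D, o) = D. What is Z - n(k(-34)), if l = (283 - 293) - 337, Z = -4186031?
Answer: -4186031 - 2*sqrt(2) ≈ -4.1860e+6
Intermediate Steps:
x(D, o) = 4 - D
l = -347 (l = -10 - 337 = -347)
k(N) = 9*N**2 (k(N) = (4 - 1*(-5))*N**2 = (4 + 5)*N**2 = 9*N**2)
n(h) = 2*sqrt(2) (n(h) = sqrt(-347 + 355) = sqrt(8) = 2*sqrt(2))
Z - n(k(-34)) = -4186031 - 2*sqrt(2)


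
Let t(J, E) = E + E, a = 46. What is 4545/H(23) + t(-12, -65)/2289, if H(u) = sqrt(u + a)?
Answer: -130/2289 + 1515*sqrt(69)/23 ≈ 547.10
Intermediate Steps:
H(u) = sqrt(46 + u) (H(u) = sqrt(u + 46) = sqrt(46 + u))
t(J, E) = 2*E
4545/H(23) + t(-12, -65)/2289 = 4545/(sqrt(46 + 23)) + (2*(-65))/2289 = 4545/(sqrt(69)) - 130*1/2289 = 4545*(sqrt(69)/69) - 130/2289 = 1515*sqrt(69)/23 - 130/2289 = -130/2289 + 1515*sqrt(69)/23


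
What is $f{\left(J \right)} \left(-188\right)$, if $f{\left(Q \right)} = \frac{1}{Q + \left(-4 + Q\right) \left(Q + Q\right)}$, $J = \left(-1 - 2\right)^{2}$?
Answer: $- \frac{188}{99} \approx -1.899$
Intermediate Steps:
$J = 9$ ($J = \left(-3\right)^{2} = 9$)
$f{\left(Q \right)} = \frac{1}{Q + 2 Q \left(-4 + Q\right)}$ ($f{\left(Q \right)} = \frac{1}{Q + \left(-4 + Q\right) 2 Q} = \frac{1}{Q + 2 Q \left(-4 + Q\right)}$)
$f{\left(J \right)} \left(-188\right) = \frac{1}{9 \left(-7 + 2 \cdot 9\right)} \left(-188\right) = \frac{1}{9 \left(-7 + 18\right)} \left(-188\right) = \frac{1}{9 \cdot 11} \left(-188\right) = \frac{1}{9} \cdot \frac{1}{11} \left(-188\right) = \frac{1}{99} \left(-188\right) = - \frac{188}{99}$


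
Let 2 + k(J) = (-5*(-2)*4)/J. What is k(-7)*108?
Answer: -5832/7 ≈ -833.14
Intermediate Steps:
k(J) = -2 + 40/J (k(J) = -2 + (-5*(-2)*4)/J = -2 + (10*4)/J = -2 + 40/J)
k(-7)*108 = (-2 + 40/(-7))*108 = (-2 + 40*(-⅐))*108 = (-2 - 40/7)*108 = -54/7*108 = -5832/7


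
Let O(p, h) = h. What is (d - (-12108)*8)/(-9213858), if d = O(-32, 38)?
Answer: -48451/4606929 ≈ -0.010517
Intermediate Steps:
d = 38
(d - (-12108)*8)/(-9213858) = (38 - (-12108)*8)/(-9213858) = (38 - 1009*(-96))*(-1/9213858) = (38 + 96864)*(-1/9213858) = 96902*(-1/9213858) = -48451/4606929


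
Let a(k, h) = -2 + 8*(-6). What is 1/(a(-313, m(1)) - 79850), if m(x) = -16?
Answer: -1/79900 ≈ -1.2516e-5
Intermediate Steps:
a(k, h) = -50 (a(k, h) = -2 - 48 = -50)
1/(a(-313, m(1)) - 79850) = 1/(-50 - 79850) = 1/(-79900) = -1/79900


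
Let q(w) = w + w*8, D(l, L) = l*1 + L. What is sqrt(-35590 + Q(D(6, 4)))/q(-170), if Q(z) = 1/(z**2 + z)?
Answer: -I*sqrt(430638890)/168300 ≈ -0.1233*I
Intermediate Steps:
D(l, L) = L + l (D(l, L) = l + L = L + l)
Q(z) = 1/(z + z**2)
q(w) = 9*w (q(w) = w + 8*w = 9*w)
sqrt(-35590 + Q(D(6, 4)))/q(-170) = sqrt(-35590 + 1/((4 + 6)*(1 + (4 + 6))))/((9*(-170))) = sqrt(-35590 + 1/(10*(1 + 10)))/(-1530) = sqrt(-35590 + (1/10)/11)*(-1/1530) = sqrt(-35590 + (1/10)*(1/11))*(-1/1530) = sqrt(-35590 + 1/110)*(-1/1530) = sqrt(-3914899/110)*(-1/1530) = (I*sqrt(430638890)/110)*(-1/1530) = -I*sqrt(430638890)/168300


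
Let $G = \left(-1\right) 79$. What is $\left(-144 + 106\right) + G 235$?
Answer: $-18603$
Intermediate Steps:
$G = -79$
$\left(-144 + 106\right) + G 235 = \left(-144 + 106\right) - 18565 = -38 - 18565 = -18603$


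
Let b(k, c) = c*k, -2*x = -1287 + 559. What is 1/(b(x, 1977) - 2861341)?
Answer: -1/2141713 ≈ -4.6692e-7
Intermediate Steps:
x = 364 (x = -(-1287 + 559)/2 = -½*(-728) = 364)
1/(b(x, 1977) - 2861341) = 1/(1977*364 - 2861341) = 1/(719628 - 2861341) = 1/(-2141713) = -1/2141713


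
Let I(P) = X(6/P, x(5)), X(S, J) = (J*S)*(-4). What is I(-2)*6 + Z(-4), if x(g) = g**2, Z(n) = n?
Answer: 1796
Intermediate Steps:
X(S, J) = -4*J*S
I(P) = -600/P (I(P) = -4*5**2*6/P = -4*25*6/P = -600/P)
I(-2)*6 + Z(-4) = -600/(-2)*6 - 4 = -600*(-1/2)*6 - 4 = 300*6 - 4 = 1800 - 4 = 1796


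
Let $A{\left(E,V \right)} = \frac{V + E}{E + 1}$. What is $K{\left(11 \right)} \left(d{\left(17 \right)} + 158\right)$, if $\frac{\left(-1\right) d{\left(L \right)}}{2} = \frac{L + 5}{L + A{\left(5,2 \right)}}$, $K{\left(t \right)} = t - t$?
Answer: $0$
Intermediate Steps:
$K{\left(t \right)} = 0$
$A{\left(E,V \right)} = \frac{E + V}{1 + E}$
$d{\left(L \right)} = - \frac{2 \left(5 + L\right)}{\frac{7}{6} + L}$ ($d{\left(L \right)} = - 2 \frac{L + 5}{L + \frac{5 + 2}{1 + 5}} = - 2 \frac{5 + L}{L + \frac{1}{6} \cdot 7} = - 2 \frac{5 + L}{L + \frac{7}{6}} = - 2 \frac{5 + L}{\frac{7}{6} + L} = - \frac{2 \left(5 + L\right)}{\frac{7}{6} + L}$)
$K{\left(11 \right)} \left(d{\left(17 \right)} + 158\right) = 0 \left(\frac{12 \left(-5 - 17\right)}{7 + 6 \cdot 17} + 158\right) = 0 \left(\frac{12 \left(-5 - 17\right)}{7 + 102} + 158\right) = 0 \left(12 \cdot \frac{1}{109} \left(-22\right) + 158\right) = 0 \left(- \frac{264}{109} + 158\right) = 0 \cdot \frac{16958}{109} = 0$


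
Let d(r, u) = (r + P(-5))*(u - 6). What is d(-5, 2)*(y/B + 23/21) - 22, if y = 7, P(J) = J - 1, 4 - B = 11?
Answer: -374/21 ≈ -17.810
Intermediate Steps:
B = -7 (B = 4 - 1*11 = 4 - 11 = -7)
P(J) = -1 + J
d(r, u) = (-6 + r)*(-6 + u) (d(r, u) = (r + (-1 - 5))*(u - 6) = (r - 6)*(-6 + u) = (-6 + r)*(-6 + u))
d(-5, 2)*(y/B + 23/21) - 22 = (36 - 6*(-5) - 6*2 - 5*2)*(7/(-7) + 23/21) - 22 = (36 + 30 - 12 - 10)*(7*(-1/7) + 23*(1/21)) - 22 = 44*(-1 + 23/21) - 22 = 44*(2/21) - 22 = 88/21 - 22 = -374/21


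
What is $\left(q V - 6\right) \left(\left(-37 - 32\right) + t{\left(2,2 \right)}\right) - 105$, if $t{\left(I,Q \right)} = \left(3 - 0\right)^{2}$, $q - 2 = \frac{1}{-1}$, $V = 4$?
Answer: $15$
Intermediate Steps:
$q = 1$ ($q = 2 + \frac{1}{-1} = 2 - 1 = 1$)
$t{\left(I,Q \right)} = 9$ ($t{\left(I,Q \right)} = \left(3 + 0\right)^{2} = 3^{2} = 9$)
$\left(q V - 6\right) \left(\left(-37 - 32\right) + t{\left(2,2 \right)}\right) - 105 = \left(1 \cdot 4 - 6\right) \left(\left(-37 - 32\right) + 9\right) - 105 = \left(4 - 6\right) \left(-69 + 9\right) - 105 = \left(-2\right) \left(-60\right) - 105 = 120 - 105 = 15$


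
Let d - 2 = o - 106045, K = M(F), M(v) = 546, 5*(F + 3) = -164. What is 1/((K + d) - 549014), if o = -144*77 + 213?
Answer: -1/665386 ≈ -1.5029e-6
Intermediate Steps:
F = -179/5 (F = -3 + (⅕)*(-164) = -3 - 164/5 = -179/5 ≈ -35.800)
o = -10875 (o = -11088 + 213 = -10875)
K = 546
d = -116918 (d = 2 + (-10875 - 106045) = 2 - 116920 = -116918)
1/((K + d) - 549014) = 1/((546 - 116918) - 549014) = 1/(-116372 - 549014) = 1/(-665386) = -1/665386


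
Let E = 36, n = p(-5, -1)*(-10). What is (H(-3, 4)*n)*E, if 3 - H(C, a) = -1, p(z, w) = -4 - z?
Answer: -1440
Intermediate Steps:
H(C, a) = 4 (H(C, a) = 3 - 1*(-1) = 3 + 1 = 4)
n = -10 (n = (-4 - 1*(-5))*(-10) = (-4 + 5)*(-10) = 1*(-10) = -10)
(H(-3, 4)*n)*E = (4*(-10))*36 = -40*36 = -1440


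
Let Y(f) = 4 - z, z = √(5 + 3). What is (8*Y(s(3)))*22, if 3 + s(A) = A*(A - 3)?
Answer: 704 - 352*√2 ≈ 206.20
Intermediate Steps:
z = 2*√2 (z = √8 = 2*√2 ≈ 2.8284)
s(A) = -3 + A*(-3 + A) (s(A) = -3 + A*(A - 3) = -3 + A*(-3 + A))
Y(f) = 4 - 2*√2
(8*Y(s(3)))*22 = (8*(4 - 2*√2))*22 = (32 - 16*√2)*22 = 704 - 352*√2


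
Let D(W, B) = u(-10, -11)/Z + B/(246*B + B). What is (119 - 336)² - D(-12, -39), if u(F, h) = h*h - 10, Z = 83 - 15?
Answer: 790879359/16796 ≈ 47087.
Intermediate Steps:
Z = 68
u(F, h) = -10 + h² (u(F, h) = h² - 10 = -10 + h²)
D(W, B) = 27485/16796 (D(W, B) = (-10 + (-11)²)/68 + B/(246*B + B) = (-10 + 121)*(1/68) + B/((247*B)) = 111*(1/68) + B*(1/(247*B)) = 111/68 + 1/247 = 27485/16796)
(119 - 336)² - D(-12, -39) = (119 - 336)² - 1*27485/16796 = (-217)² - 27485/16796 = 47089 - 27485/16796 = 790879359/16796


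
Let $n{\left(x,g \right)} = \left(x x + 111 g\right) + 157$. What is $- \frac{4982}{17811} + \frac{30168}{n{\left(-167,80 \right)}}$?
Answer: $\frac{176678458}{328844493} \approx 0.53727$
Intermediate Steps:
$n{\left(x,g \right)} = 157 + x^{2} + 111 g$ ($n{\left(x,g \right)} = \left(x^{2} + 111 g\right) + 157 = 157 + x^{2} + 111 g$)
$- \frac{4982}{17811} + \frac{30168}{n{\left(-167,80 \right)}} = - \frac{4982}{17811} + \frac{30168}{157 + \left(-167\right)^{2} + 111 \cdot 80} = \left(-4982\right) \frac{1}{17811} + \frac{30168}{157 + 27889 + 8880} = - \frac{4982}{17811} + \frac{30168}{36926} = - \frac{4982}{17811} + 30168 \cdot \frac{1}{36926} = - \frac{4982}{17811} + \frac{15084}{18463} = \frac{176678458}{328844493}$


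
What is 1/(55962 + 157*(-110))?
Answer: 1/38692 ≈ 2.5845e-5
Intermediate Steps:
1/(55962 + 157*(-110)) = 1/(55962 - 17270) = 1/38692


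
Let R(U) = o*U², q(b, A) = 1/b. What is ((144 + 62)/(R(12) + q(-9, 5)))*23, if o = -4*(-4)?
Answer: 42642/20735 ≈ 2.0565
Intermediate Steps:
o = 16
R(U) = 16*U²
((144 + 62)/(R(12) + q(-9, 5)))*23 = ((144 + 62)/(16*12² + 1/(-9)))*23 = (206/(16*144 - ⅑))*23 = (206/(2304 - ⅑))*23 = (206/(20735/9))*23 = (206*(9/20735))*23 = (1854/20735)*23 = 42642/20735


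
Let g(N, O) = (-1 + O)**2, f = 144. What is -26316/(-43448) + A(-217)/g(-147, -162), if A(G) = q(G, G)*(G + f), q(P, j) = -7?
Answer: 180347933/288592478 ≈ 0.62492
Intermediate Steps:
A(G) = -1008 - 7*G (A(G) = -7*(G + 144) = -7*(144 + G) = -1008 - 7*G)
-26316/(-43448) + A(-217)/g(-147, -162) = -26316/(-43448) + (-1008 - 7*(-217))/((-1 - 162)**2) = -26316*(-1/43448) + (-1008 + 1519)/((-163)**2) = 6579/10862 + 511/26569 = 180347933/288592478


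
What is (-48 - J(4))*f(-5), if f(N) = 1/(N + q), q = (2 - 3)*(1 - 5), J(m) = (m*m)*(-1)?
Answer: 32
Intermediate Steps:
J(m) = -m**2 (J(m) = m**2*(-1) = -m**2)
q = 4 (q = -1*(-4) = 4)
f(N) = 1/(4 + N) (f(N) = 1/(N + 4) = 1/(4 + N))
(-48 - J(4))*f(-5) = (-48 - (-1)*4**2)/(4 - 5) = (-48 - (-1)*16)/(-1) = (-48 - 1*(-16))*(-1) = (-48 + 16)*(-1) = -32*(-1) = 32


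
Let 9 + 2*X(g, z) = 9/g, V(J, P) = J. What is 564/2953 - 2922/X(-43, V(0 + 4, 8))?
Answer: 61857385/97449 ≈ 634.77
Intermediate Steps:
X(g, z) = -9/2 + 9/(2*g) (X(g, z) = -9/2 + (9/g)/2 = -9/2 + 9/(2*g))
564/2953 - 2922/X(-43, V(0 + 4, 8)) = 564/2953 - 2922*(-86/(9*(1 - 1*(-43)))) = 564*(1/2953) - 2922*(-86/(9*(1 + 43))) = 564/2953 - 2922/((9/2)*(-1/43)*44) = 564/2953 - 2922/(-198/43) = 564/2953 - 2922*(-43/198) = 564/2953 + 20941/33 = 61857385/97449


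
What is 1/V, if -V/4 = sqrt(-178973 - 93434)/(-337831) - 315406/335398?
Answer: 61598955106590340933/231709580522779213376 - 193893997465519*I*sqrt(272407)/231709580522779213376 ≈ 0.26585 - 0.00043675*I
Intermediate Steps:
V = 90116/23957 + 4*I*sqrt(272407)/337831 (V = -4*(sqrt(-178973 - 93434)/(-337831) - 315406/335398) = -4*(sqrt(-272407)*(-1/337831) - 315406*1/335398) = -4*((I*sqrt(272407))*(-1/337831) - 22529/23957) = -4*(-I*sqrt(272407)/337831 - 22529/23957) = -4*(-22529/23957 - I*sqrt(272407)/337831) = 90116/23957 + 4*I*sqrt(272407)/337831 ≈ 3.7616 + 0.0061797*I)
1/V = 1/(90116/23957 + 4*I*sqrt(272407)/337831)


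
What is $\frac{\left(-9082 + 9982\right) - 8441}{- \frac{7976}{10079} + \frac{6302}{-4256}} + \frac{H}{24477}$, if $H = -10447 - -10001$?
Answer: $\frac{3958893449206162}{1192809663789} \approx 3319.0$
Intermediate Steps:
$H = -446$ ($H = -10447 + 10001 = -446$)
$\frac{\left(-9082 + 9982\right) - 8441}{- \frac{7976}{10079} + \frac{6302}{-4256}} + \frac{H}{24477} = \frac{\left(-9082 + 9982\right) - 8441}{- \frac{7976}{10079} + \frac{6302}{-4256}} - \frac{446}{24477} = \frac{900 - 8441}{\left(-7976\right) \frac{1}{10079} + 6302 \left(- \frac{1}{4256}\right)} - \frac{446}{24477} = - \frac{7541}{- \frac{7976}{10079} - \frac{3151}{2128}} - \frac{446}{24477} = - \frac{7541}{- \frac{48731857}{21448112}} - \frac{446}{24477} = \left(-7541\right) \left(- \frac{21448112}{48731857}\right) - \frac{446}{24477} = \frac{161740212592}{48731857} - \frac{446}{24477} = \frac{3958893449206162}{1192809663789}$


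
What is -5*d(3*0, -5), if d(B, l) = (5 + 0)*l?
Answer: 125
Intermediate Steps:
d(B, l) = 5*l
-5*d(3*0, -5) = -25*(-5) = -5*(-25) = 125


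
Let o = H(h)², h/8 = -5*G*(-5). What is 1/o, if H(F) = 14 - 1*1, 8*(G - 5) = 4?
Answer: 1/169 ≈ 0.0059172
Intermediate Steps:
G = 11/2 (G = 5 + (⅛)*4 = 5 + ½ = 11/2 ≈ 5.5000)
h = 1100 (h = 8*(-5*11/2*(-5)) = 8*(-55/2*(-5)) = 8*(275/2) = 1100)
H(F) = 13 (H(F) = 14 - 1 = 13)
o = 169 (o = 13² = 169)
1/o = 1/169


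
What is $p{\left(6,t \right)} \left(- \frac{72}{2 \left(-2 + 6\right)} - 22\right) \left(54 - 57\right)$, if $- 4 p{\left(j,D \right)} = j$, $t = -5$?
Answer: $- \frac{279}{2} \approx -139.5$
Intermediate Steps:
$p{\left(j,D \right)} = - \frac{j}{4}$
$p{\left(6,t \right)} \left(- \frac{72}{2 \left(-2 + 6\right)} - 22\right) \left(54 - 57\right) = \left(- \frac{1}{4}\right) 6 \left(- \frac{72}{2 \left(-2 + 6\right)} - 22\right) \left(54 - 57\right) = - \frac{3 \left(- \frac{72}{2 \cdot 4} - 22\right) \left(-3\right)}{2} = - \frac{3 \left(- \frac{72}{8} - 22\right) \left(-3\right)}{2} = - \frac{3 \left(\left(-72\right) \frac{1}{8} - 22\right) \left(-3\right)}{2} = - \frac{3 \left(-9 - 22\right) \left(-3\right)}{2} = - \frac{3 \left(\left(-31\right) \left(-3\right)\right)}{2} = \left(- \frac{3}{2}\right) 93 = - \frac{279}{2}$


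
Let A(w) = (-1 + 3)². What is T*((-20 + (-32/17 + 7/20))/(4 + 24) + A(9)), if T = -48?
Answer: -92277/595 ≈ -155.09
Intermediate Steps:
A(w) = 4 (A(w) = 2² = 4)
T*((-20 + (-32/17 + 7/20))/(4 + 24) + A(9)) = -48*((-20 + (-32/17 + 7/20))/(4 + 24) + 4) = -48*((-20 + (-32*1/17 + 7*(1/20)))/28 + 4) = -48*((-20 + (-32/17 + 7/20))*(1/28) + 4) = -48*((-20 - 521/340)*(1/28) + 4) = -48*(-7321/340*1/28 + 4) = -48*(-7321/9520 + 4) = -48*30759/9520 = -92277/595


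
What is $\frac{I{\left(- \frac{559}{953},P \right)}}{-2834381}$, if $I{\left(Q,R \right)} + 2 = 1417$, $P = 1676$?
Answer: $- \frac{1415}{2834381} \approx -0.00049923$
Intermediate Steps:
$I{\left(Q,R \right)} = 1415$ ($I{\left(Q,R \right)} = -2 + 1417 = 1415$)
$\frac{I{\left(- \frac{559}{953},P \right)}}{-2834381} = \frac{1415}{-2834381} = 1415 \left(- \frac{1}{2834381}\right) = - \frac{1415}{2834381}$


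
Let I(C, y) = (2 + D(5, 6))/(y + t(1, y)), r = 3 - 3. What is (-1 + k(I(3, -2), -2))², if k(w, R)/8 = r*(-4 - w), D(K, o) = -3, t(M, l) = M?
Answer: 1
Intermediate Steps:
r = 0
I(C, y) = -1/(1 + y) (I(C, y) = (2 - 3)/(y + 1) = -1/(1 + y))
k(w, R) = 0 (k(w, R) = 8*(0*(-4 - w)) = 8*0 = 0)
(-1 + k(I(3, -2), -2))² = (-1 + 0)² = (-1)² = 1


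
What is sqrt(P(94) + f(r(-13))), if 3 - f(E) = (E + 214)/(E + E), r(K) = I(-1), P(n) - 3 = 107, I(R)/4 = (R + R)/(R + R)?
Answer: 7*sqrt(7)/2 ≈ 9.2601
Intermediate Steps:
I(R) = 4 (I(R) = 4*((R + R)/(R + R)) = 4*((2*R)/((2*R))) = 4*((2*R)*(1/(2*R))) = 4*1 = 4)
P(n) = 110 (P(n) = 3 + 107 = 110)
r(K) = 4
f(E) = 3 - (214 + E)/(2*E) (f(E) = 3 - (E + 214)/(E + E) = 3 - (214 + E)/(2*E))
sqrt(P(94) + f(r(-13))) = sqrt(110 + (5/2 - 107/4)) = sqrt(110 - 97/4) = sqrt(343/4) = 7*sqrt(7)/2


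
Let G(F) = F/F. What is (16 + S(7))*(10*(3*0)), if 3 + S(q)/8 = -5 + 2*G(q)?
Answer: 0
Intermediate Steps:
G(F) = 1
S(q) = -48 (S(q) = -24 + 8*(-5 + 2*1) = -24 + 8*(-5 + 2) = -24 + 8*(-3) = -24 - 24 = -48)
(16 + S(7))*(10*(3*0)) = (16 - 48)*(10*(3*0)) = -320*0 = -32*0 = 0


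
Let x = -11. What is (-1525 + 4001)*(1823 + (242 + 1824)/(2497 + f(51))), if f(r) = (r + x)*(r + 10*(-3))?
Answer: 15067492492/3337 ≈ 4.5153e+6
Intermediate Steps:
f(r) = (-30 + r)*(-11 + r) (f(r) = (r - 11)*(r + 10*(-3)) = (-11 + r)*(r - 30) = (-11 + r)*(-30 + r) = (-30 + r)*(-11 + r))
(-1525 + 4001)*(1823 + (242 + 1824)/(2497 + f(51))) = (-1525 + 4001)*(1823 + (242 + 1824)/(2497 + (330 + 51**2 - 41*51))) = 2476*(1823 + 2066/(2497 + (330 + 2601 - 2091))) = 2476*(1823 + 2066/(2497 + 840)) = 2476*(1823 + 2066/3337) = 2476*(6085417/3337) = 15067492492/3337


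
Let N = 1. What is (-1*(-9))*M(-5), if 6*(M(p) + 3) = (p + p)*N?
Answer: -42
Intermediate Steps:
M(p) = -3 + p/3 (M(p) = -3 + ((p + p)*1)/6 = -3 + ((2*p)*1)/6 = -3 + (2*p)/6 = -3 + p/3)
(-1*(-9))*M(-5) = (-1*(-9))*(-3 + (⅓)*(-5)) = 9*(-3 - 5/3) = 9*(-14/3) = -42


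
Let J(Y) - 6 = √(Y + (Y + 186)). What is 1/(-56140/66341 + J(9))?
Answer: -11341192973/390465228244 + 4401128281*√51/390465228244 ≈ 0.051449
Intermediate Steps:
J(Y) = 6 + √(186 + 2*Y) (J(Y) = 6 + √(Y + (Y + 186)) = 6 + √(Y + (186 + Y)) = 6 + √(186 + 2*Y))
1/(-56140/66341 + J(9)) = 1/(-56140/66341 + (6 + √(186 + 2*9))) = 1/(-56140*1/66341 + (6 + √(186 + 18))) = 1/(-56140/66341 + (6 + √204)) = 1/(-56140/66341 + (6 + 2*√51)) = 1/(341906/66341 + 2*√51)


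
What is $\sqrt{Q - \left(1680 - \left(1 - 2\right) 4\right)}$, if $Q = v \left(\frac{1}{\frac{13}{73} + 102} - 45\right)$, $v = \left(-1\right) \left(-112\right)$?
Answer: $\frac{2 i \sqrt{93510014565}}{7459} \approx 81.993 i$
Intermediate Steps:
$v = 112$
$Q = - \frac{37585184}{7459}$ ($Q = 112 \left(\frac{1}{\frac{13}{73} + 102} - 45\right) = 112 \left(\frac{1}{\frac{7459}{73}} - 45\right) = 112 \left(\frac{73}{7459} - 45\right) = 112 \left(- \frac{335582}{7459}\right) = - \frac{37585184}{7459} \approx -5038.9$)
$\sqrt{Q - \left(1680 - \left(1 - 2\right) 4\right)} = \sqrt{- \frac{37585184}{7459} - \left(1680 - \left(1 - 2\right) 4\right)} = \sqrt{- \frac{37585184}{7459} - 1684} = \sqrt{- \frac{50146140}{7459}} = \frac{2 i \sqrt{93510014565}}{7459}$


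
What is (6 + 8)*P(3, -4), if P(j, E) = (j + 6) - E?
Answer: 182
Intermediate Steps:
P(j, E) = 6 + j - E (P(j, E) = (6 + j) - E = 6 + j - E)
(6 + 8)*P(3, -4) = (6 + 8)*(6 + 3 - 1*(-4)) = 14*(6 + 3 + 4) = 14*13 = 182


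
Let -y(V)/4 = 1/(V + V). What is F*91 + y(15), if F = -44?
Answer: -60062/15 ≈ -4004.1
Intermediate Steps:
y(V) = -2/V (y(V) = -4/(V + V) = -4*1/(2*V) = -2/V)
F*91 + y(15) = -44*91 - 2/15 = -4004 - 2*1/15 = -4004 - 2/15 = -60062/15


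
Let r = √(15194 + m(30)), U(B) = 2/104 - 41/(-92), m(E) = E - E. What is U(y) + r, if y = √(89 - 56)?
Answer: 139/299 + √15194 ≈ 123.73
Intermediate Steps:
m(E) = 0
y = √33 ≈ 5.7446
U(B) = 139/299 (U(B) = 2*(1/104) - 41*(-1/92) = 1/52 + 41/92 = 139/299)
r = √15194 (r = √(15194 + 0) = √15194 ≈ 123.26)
U(y) + r = 139/299 + √15194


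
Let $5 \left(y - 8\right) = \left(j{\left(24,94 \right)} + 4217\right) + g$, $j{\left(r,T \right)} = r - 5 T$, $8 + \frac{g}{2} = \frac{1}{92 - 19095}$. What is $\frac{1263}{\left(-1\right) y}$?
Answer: $- \frac{120003945}{72116383} \approx -1.664$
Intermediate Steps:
$g = - \frac{304050}{19003}$ ($g = -16 + \frac{2}{92 - 19095} = -16 + \frac{2}{-19003} = -16 + 2 \left(- \frac{1}{19003}\right) = -16 - \frac{2}{19003} = - \frac{304050}{19003} \approx -16.0$)
$y = \frac{72116383}{95015}$ ($y = 8 + \frac{\left(\left(24 - 470\right) + 4217\right) - \frac{304050}{19003}}{5} = 8 + \frac{\left(-446 + 4217\right) - \frac{304050}{19003}}{5} = 8 + \frac{3771 - \frac{304050}{19003}}{5} = 8 + \frac{1}{5} \cdot \frac{71356263}{19003} = 8 + \frac{71356263}{95015} = \frac{72116383}{95015} \approx 759.0$)
$\frac{1263}{\left(-1\right) y} = \frac{1263}{\left(-1\right) \frac{72116383}{95015}} = \frac{1263}{- \frac{72116383}{95015}} = 1263 \left(- \frac{95015}{72116383}\right) = - \frac{120003945}{72116383}$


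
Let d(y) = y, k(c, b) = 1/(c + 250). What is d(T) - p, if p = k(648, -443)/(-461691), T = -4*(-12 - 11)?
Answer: 38143063657/414598518 ≈ 92.000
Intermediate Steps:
k(c, b) = 1/(250 + c)
T = 92 (T = -4*(-23) = 92)
p = -1/414598518 (p = 1/((250 + 648)*(-461691)) = -1/461691/898 = (1/898)*(-1/461691) = -1/414598518 ≈ -2.4120e-9)
d(T) - p = 92 - 1*(-1/414598518) = 92 + 1/414598518 = 38143063657/414598518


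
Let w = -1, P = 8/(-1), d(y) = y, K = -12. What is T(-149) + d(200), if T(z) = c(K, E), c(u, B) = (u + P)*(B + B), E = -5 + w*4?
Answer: 560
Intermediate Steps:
P = -8 (P = 8*(-1) = -8)
E = -9 (E = -5 - 1*4 = -5 - 4 = -9)
c(u, B) = 2*B*(-8 + u) (c(u, B) = (u - 8)*(B + B) = (-8 + u)*(2*B) = 2*B*(-8 + u))
T(z) = 360 (T(z) = 2*(-9)*(-8 - 12) = 2*(-9)*(-20) = 360)
T(-149) + d(200) = 360 + 200 = 560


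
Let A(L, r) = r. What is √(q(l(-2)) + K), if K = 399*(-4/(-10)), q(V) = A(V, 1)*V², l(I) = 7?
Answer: √5215/5 ≈ 14.443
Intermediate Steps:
q(V) = V² (q(V) = 1*V² = V²)
K = 798/5 (K = 399*(-4*(-⅒)) = 399*(⅖) = 798/5 ≈ 159.60)
√(q(l(-2)) + K) = √(7² + 798/5) = √(49 + 798/5) = √(1043/5) = √5215/5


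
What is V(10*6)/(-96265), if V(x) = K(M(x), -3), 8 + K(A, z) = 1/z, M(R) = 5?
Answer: 5/57759 ≈ 8.6567e-5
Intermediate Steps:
K(A, z) = -8 + 1/z
V(x) = -25/3 (V(x) = -8 + 1/(-3) = -8 - 1/3 = -25/3)
V(10*6)/(-96265) = -25/3/(-96265) = -25/3*(-1/96265) = 5/57759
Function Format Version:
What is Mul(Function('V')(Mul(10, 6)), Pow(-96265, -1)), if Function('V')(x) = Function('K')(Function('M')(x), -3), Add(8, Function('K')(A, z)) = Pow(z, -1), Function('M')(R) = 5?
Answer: Rational(5, 57759) ≈ 8.6567e-5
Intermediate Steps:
Function('K')(A, z) = Add(-8, Pow(z, -1))
Function('V')(x) = Rational(-25, 3) (Function('V')(x) = Add(-8, Pow(-3, -1)) = Add(-8, Rational(-1, 3)) = Rational(-25, 3))
Mul(Function('V')(Mul(10, 6)), Pow(-96265, -1)) = Mul(Rational(-25, 3), Pow(-96265, -1)) = Mul(Rational(-25, 3), Rational(-1, 96265)) = Rational(5, 57759)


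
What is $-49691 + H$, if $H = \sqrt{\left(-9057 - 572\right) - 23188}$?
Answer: $-49691 + i \sqrt{32817} \approx -49691.0 + 181.15 i$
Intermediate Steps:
$H = i \sqrt{32817}$ ($H = \sqrt{-9629 - 23188} = \sqrt{-32817} = i \sqrt{32817} \approx 181.15 i$)
$-49691 + H = -49691 + i \sqrt{32817}$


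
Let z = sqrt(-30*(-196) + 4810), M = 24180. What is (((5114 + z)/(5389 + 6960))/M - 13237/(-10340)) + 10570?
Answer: 326389523187751/30875117988 + sqrt(10690)/298598820 ≈ 10571.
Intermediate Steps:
z = sqrt(10690) (z = sqrt(5880 + 4810) = sqrt(10690) ≈ 103.39)
(((5114 + z)/(5389 + 6960))/M - 13237/(-10340)) + 10570 = (((5114 + sqrt(10690))/(5389 + 6960))/24180 - 13237/(-10340)) + 10570 = (((5114 + sqrt(10690))/12349)*(1/24180) - 13237*(-1/10340)) + 10570 = (((5114 + sqrt(10690))*(1/12349))*(1/24180) + 13237/10340) + 10570 = ((5114/12349 + sqrt(10690)/12349)*(1/24180) + 13237/10340) + 10570 = ((2557/149299410 + sqrt(10690)/298598820) + 13237/10340) + 10570 = (39526054591/30875117988 + sqrt(10690)/298598820) + 10570 = 326389523187751/30875117988 + sqrt(10690)/298598820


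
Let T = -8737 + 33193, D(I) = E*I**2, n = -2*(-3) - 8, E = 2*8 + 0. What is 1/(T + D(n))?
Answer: 1/24520 ≈ 4.0783e-5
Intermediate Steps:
E = 16 (E = 16 + 0 = 16)
n = -2 (n = 6 - 8 = -2)
D(I) = 16*I**2
T = 24456
1/(T + D(n)) = 1/(24456 + 16*(-2)**2) = 1/(24456 + 16*4) = 1/(24456 + 64) = 1/24520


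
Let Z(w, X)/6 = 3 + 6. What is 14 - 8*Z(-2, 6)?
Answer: -418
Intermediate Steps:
Z(w, X) = 54 (Z(w, X) = 6*(3 + 6) = 6*9 = 54)
14 - 8*Z(-2, 6) = 14 - 8*54 = 14 - 432 = -418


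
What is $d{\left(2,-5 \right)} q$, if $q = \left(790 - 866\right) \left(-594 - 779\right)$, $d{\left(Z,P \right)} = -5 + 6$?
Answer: $104348$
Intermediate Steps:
$d{\left(Z,P \right)} = 1$
$q = 104348$ ($q = \left(-76\right) \left(-1373\right) = 104348$)
$d{\left(2,-5 \right)} q = 1 \cdot 104348 = 104348$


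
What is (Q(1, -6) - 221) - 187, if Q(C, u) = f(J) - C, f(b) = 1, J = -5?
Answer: -408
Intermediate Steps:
Q(C, u) = 1 - C
(Q(1, -6) - 221) - 187 = ((1 - 1*1) - 221) - 187 = ((1 - 1) - 221) - 187 = (0 - 221) - 187 = -221 - 187 = -408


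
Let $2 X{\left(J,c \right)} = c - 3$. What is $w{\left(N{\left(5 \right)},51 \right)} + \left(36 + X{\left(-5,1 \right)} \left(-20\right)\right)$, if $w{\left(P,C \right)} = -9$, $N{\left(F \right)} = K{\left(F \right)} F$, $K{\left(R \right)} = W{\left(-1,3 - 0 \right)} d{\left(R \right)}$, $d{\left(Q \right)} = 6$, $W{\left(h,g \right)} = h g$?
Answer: $47$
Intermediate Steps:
$W{\left(h,g \right)} = g h$
$K{\left(R \right)} = -18$ ($K{\left(R \right)} = \left(3 - 0\right) \left(-1\right) 6 = \left(3 + 0\right) \left(-1\right) 6 = 3 \left(-1\right) 6 = \left(-3\right) 6 = -18$)
$N{\left(F \right)} = - 18 F$
$X{\left(J,c \right)} = - \frac{3}{2} + \frac{c}{2}$ ($X{\left(J,c \right)} = \frac{c - 3}{2} = \frac{-3 + c}{2} = - \frac{3}{2} + \frac{c}{2}$)
$w{\left(N{\left(5 \right)},51 \right)} + \left(36 + X{\left(-5,1 \right)} \left(-20\right)\right) = -9 + \left(36 + \left(- \frac{3}{2} + \frac{1}{2} \cdot 1\right) \left(-20\right)\right) = -9 + \left(36 + \left(- \frac{3}{2} + \frac{1}{2}\right) \left(-20\right)\right) = -9 + \left(36 - -20\right) = -9 + \left(36 + 20\right) = -9 + 56 = 47$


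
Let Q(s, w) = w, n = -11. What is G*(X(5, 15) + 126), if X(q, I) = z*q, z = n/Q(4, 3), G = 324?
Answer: 34884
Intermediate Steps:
z = -11/3 ≈ -3.6667
X(q, I) = -11*q/3
G*(X(5, 15) + 126) = 324*(-11/3*5 + 126) = 324*(-55/3 + 126) = 324*(323/3) = 34884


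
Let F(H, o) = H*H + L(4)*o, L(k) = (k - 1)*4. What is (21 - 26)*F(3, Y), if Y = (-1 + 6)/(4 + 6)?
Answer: -75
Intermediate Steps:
Y = 1/2 (Y = 5/10 = 5*(1/10) = 1/2 ≈ 0.50000)
L(k) = -4 + 4*k (L(k) = (-1 + k)*4 = -4 + 4*k)
F(H, o) = H**2 + 12*o (F(H, o) = H*H + (-4 + 4*4)*o = H**2 + (-4 + 16)*o = H**2 + 12*o)
(21 - 26)*F(3, Y) = (21 - 26)*(3**2 + 12*(1/2)) = -5*(9 + 6) = -5*15 = -75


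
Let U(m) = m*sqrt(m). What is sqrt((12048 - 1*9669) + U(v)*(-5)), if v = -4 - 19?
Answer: sqrt(2379 + 115*I*sqrt(23)) ≈ 49.097 + 5.6166*I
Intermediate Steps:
v = -23
U(m) = m**(3/2)
sqrt((12048 - 1*9669) + U(v)*(-5)) = sqrt((12048 - 1*9669) + (-23)**(3/2)*(-5)) = sqrt((12048 - 9669) - 23*I*sqrt(23)*(-5)) = sqrt(2379 + 115*I*sqrt(23))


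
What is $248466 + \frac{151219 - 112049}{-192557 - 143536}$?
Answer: $\frac{83507644168}{336093} \approx 2.4847 \cdot 10^{5}$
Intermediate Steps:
$248466 + \frac{151219 - 112049}{-192557 - 143536} = 248466 + \frac{39170}{-336093} = 248466 + 39170 \left(- \frac{1}{336093}\right) = 248466 - \frac{39170}{336093} = \frac{83507644168}{336093}$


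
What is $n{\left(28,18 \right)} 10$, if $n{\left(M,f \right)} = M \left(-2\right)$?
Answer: $-560$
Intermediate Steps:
$n{\left(M,f \right)} = - 2 M$
$n{\left(28,18 \right)} 10 = \left(-2\right) 28 \cdot 10 = \left(-56\right) 10 = -560$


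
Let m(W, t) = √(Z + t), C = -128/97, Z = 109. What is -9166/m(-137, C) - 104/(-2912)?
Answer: 1/28 - 9166*√1013165/10445 ≈ -883.27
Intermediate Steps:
C = -128/97 (C = -128*1/97 = -128/97 ≈ -1.3196)
m(W, t) = √(109 + t)
-9166/m(-137, C) - 104/(-2912) = -9166/√(109 - 128/97) - 104/(-2912) = -9166*√1013165/10445 - 104*(-1/2912) = -9166*√1013165/10445 + 1/28 = 1/28 - 9166*√1013165/10445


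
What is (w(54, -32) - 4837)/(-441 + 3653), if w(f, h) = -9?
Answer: -2423/1606 ≈ -1.5087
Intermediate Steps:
(w(54, -32) - 4837)/(-441 + 3653) = (-9 - 4837)/(-441 + 3653) = -4846/3212 = -4846*1/3212 = -2423/1606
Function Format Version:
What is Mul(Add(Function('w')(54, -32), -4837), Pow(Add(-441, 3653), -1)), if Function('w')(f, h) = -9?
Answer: Rational(-2423, 1606) ≈ -1.5087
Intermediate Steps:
Mul(Add(Function('w')(54, -32), -4837), Pow(Add(-441, 3653), -1)) = Mul(Add(-9, -4837), Pow(Add(-441, 3653), -1)) = Mul(-4846, Pow(3212, -1)) = Mul(-4846, Rational(1, 3212)) = Rational(-2423, 1606)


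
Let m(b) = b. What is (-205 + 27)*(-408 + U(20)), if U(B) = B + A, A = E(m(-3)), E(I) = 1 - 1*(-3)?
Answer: 68352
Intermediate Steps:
E(I) = 4 (E(I) = 1 + 3 = 4)
A = 4
U(B) = 4 + B (U(B) = B + 4 = 4 + B)
(-205 + 27)*(-408 + U(20)) = (-205 + 27)*(-408 + (4 + 20)) = -178*(-408 + 24) = -178*(-384) = 68352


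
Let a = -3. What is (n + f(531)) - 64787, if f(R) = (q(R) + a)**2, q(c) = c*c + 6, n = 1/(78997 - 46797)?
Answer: 2560016966789801/32200 ≈ 7.9504e+10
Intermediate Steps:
n = 1/32200 ≈ 3.1056e-5
q(c) = 6 + c**2 (q(c) = c**2 + 6 = 6 + c**2)
f(R) = (3 + R**2)**2 (f(R) = ((6 + R**2) - 3)**2 = (3 + R**2)**2)
(n + f(531)) - 64787 = (1/32200 + (3 + 531**2)**2) - 64787 = (1/32200 + (3 + 281961)**2) - 64787 = (1/32200 + 281964**2) - 64787 = (1/32200 + 79503697296) - 64787 = 2560019052931201/32200 - 64787 = 2560016966789801/32200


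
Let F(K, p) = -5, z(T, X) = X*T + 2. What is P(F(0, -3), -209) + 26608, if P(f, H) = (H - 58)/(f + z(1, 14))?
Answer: 292421/11 ≈ 26584.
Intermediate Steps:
z(T, X) = 2 + T*X (z(T, X) = T*X + 2 = 2 + T*X)
P(f, H) = (-58 + H)/(16 + f) (P(f, H) = (H - 58)/(f + (2 + 1*14)) = (-58 + H)/(f + (2 + 14)) = (-58 + H)/(f + 16) = (-58 + H)/(16 + f))
P(F(0, -3), -209) + 26608 = (-58 - 209)/(16 - 5) + 26608 = -267/11 + 26608 = 292421/11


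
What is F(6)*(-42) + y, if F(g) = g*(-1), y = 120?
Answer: 372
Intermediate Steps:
F(g) = -g
F(6)*(-42) + y = -1*6*(-42) + 120 = -6*(-42) + 120 = 252 + 120 = 372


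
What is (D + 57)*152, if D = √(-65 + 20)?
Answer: 8664 + 456*I*√5 ≈ 8664.0 + 1019.6*I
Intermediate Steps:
D = 3*I*√5 (D = √(-45) = 3*I*√5 ≈ 6.7082*I)
(D + 57)*152 = (3*I*√5 + 57)*152 = (57 + 3*I*√5)*152 = 8664 + 456*I*√5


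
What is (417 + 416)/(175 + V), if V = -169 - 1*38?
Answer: -833/32 ≈ -26.031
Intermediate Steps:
V = -207 (V = -169 - 38 = -207)
(417 + 416)/(175 + V) = (417 + 416)/(175 - 207) = 833/(-32) = 833*(-1/32) = -833/32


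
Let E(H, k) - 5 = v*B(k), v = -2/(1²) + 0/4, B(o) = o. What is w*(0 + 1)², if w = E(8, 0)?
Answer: 5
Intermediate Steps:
v = -2 (v = -2/1 + 0*(¼) = -2*1 + 0 = -2 + 0 = -2)
E(H, k) = 5 - 2*k
w = 5 (w = 5 - 2*0 = 5 + 0 = 5)
w*(0 + 1)² = 5*(0 + 1)² = 5*1² = 5*1 = 5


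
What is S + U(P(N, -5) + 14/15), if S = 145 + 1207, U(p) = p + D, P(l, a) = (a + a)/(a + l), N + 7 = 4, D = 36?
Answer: 83411/60 ≈ 1390.2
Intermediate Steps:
N = -3 (N = -7 + 4 = -3)
P(l, a) = 2*a/(a + l) (P(l, a) = (2*a)/(a + l) = 2*a/(a + l))
U(p) = 36 + p (U(p) = p + 36 = 36 + p)
S = 1352
S + U(P(N, -5) + 14/15) = 1352 + (36 + (2*(-5)/(-5 - 3) + 14/15)) = 1352 + (36 + (2*(-5)/(-8) + 14*(1/15))) = 1352 + (36 + (2*(-5)*(-⅛) + 14/15)) = 1352 + (36 + (5/4 + 14/15)) = 1352 + (36 + 131/60) = 1352 + 2291/60 = 83411/60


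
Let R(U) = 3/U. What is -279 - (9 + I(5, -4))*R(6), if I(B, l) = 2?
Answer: -569/2 ≈ -284.50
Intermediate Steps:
-279 - (9 + I(5, -4))*R(6) = -279 - (9 + 2)*3/6 = -279 - 11*3*(⅙) = -279 - 11/2 = -569/2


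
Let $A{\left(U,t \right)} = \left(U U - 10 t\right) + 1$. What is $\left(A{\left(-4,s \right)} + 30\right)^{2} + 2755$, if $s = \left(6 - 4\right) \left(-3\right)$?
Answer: $14204$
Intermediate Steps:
$s = -6$ ($s = 2 \left(-3\right) = -6$)
$A{\left(U,t \right)} = 1 + U^{2} - 10 t$ ($A{\left(U,t \right)} = \left(U^{2} - 10 t\right) + 1 = 1 + U^{2} - 10 t$)
$\left(A{\left(-4,s \right)} + 30\right)^{2} + 2755 = \left(\left(1 + \left(-4\right)^{2} - -60\right) + 30\right)^{2} + 2755 = \left(\left(1 + 16 + 60\right) + 30\right)^{2} + 2755 = \left(77 + 30\right)^{2} + 2755 = 107^{2} + 2755 = 11449 + 2755 = 14204$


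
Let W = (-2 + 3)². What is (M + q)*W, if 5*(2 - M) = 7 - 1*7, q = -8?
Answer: -6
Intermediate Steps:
M = 2 (M = 2 - (7 - 1*7)/5 = 2 - (7 - 7)/5 = 2 - ⅕*0 = 2 + 0 = 2)
W = 1 (W = 1² = 1)
(M + q)*W = (2 - 8)*1 = -6*1 = -6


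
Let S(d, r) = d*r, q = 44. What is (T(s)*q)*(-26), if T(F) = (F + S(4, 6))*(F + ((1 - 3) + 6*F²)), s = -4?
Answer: -2059200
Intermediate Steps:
T(F) = (24 + F)*(-2 + F + 6*F²) (T(F) = (F + 4*6)*(F + ((1 - 3) + 6*F²)) = (F + 24)*(F + (-2 + 6*F²)) = (24 + F)*(-2 + F + 6*F²))
(T(s)*q)*(-26) = ((-48 + 6*(-4)³ + 22*(-4) + 145*(-4)²)*44)*(-26) = ((-48 + 6*(-64) - 88 + 145*16)*44)*(-26) = ((-48 - 384 - 88 + 2320)*44)*(-26) = (1800*44)*(-26) = 79200*(-26) = -2059200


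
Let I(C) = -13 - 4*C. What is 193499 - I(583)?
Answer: 195844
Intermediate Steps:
193499 - I(583) = 193499 - (-13 - 4*583) = 193499 - (-13 - 2332) = 193499 - 1*(-2345) = 193499 + 2345 = 195844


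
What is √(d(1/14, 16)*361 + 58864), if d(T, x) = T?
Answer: √11542398/14 ≈ 242.67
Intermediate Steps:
√(d(1/14, 16)*361 + 58864) = √(361/14 + 58864) = √(824457/14) = √11542398/14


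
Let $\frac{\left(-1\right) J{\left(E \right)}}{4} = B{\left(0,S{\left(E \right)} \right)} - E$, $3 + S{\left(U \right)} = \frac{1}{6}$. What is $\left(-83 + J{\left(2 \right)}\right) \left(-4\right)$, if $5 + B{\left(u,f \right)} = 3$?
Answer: $268$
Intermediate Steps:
$S{\left(U \right)} = - \frac{17}{6}$ ($S{\left(U \right)} = -3 + \frac{1}{6} = - \frac{17}{6}$)
$B{\left(u,f \right)} = -2$ ($B{\left(u,f \right)} = -5 + 3 = -2$)
$J{\left(E \right)} = 8 + 4 E$ ($J{\left(E \right)} = - 4 \left(-2 - E\right) = 8 + 4 E$)
$\left(-83 + J{\left(2 \right)}\right) \left(-4\right) = \left(-83 + \left(8 + 4 \cdot 2\right)\right) \left(-4\right) = \left(-83 + \left(8 + 8\right)\right) \left(-4\right) = \left(-83 + 16\right) \left(-4\right) = \left(-67\right) \left(-4\right) = 268$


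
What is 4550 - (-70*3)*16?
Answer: 7910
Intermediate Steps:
4550 - (-70*3)*16 = 4550 - (-14*15)*16 = 4550 - (-210)*16 = 4550 - 1*(-3360) = 4550 + 3360 = 7910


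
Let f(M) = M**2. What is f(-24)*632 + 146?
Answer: 364178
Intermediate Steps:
f(-24)*632 + 146 = (-24)**2*632 + 146 = 576*632 + 146 = 364032 + 146 = 364178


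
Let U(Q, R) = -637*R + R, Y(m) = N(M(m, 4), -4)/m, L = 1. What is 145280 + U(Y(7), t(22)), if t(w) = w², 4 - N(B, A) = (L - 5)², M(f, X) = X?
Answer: -162544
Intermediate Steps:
N(B, A) = -12 (N(B, A) = 4 - (1 - 5)² = 4 - 1*(-4)² = 4 - 1*16 = 4 - 16 = -12)
Y(m) = -12/m
U(Q, R) = -636*R
145280 + U(Y(7), t(22)) = 145280 - 636*22² = 145280 - 636*484 = 145280 - 307824 = -162544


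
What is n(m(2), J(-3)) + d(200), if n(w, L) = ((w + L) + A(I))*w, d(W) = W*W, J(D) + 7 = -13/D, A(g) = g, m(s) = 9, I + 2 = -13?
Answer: 39922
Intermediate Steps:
I = -15 (I = -2 - 13 = -15)
J(D) = -7 - 13/D
d(W) = W²
n(w, L) = w*(-15 + L + w) (n(w, L) = ((w + L) - 15)*w = ((L + w) - 15)*w = (-15 + L + w)*w = w*(-15 + L + w))
n(m(2), J(-3)) + d(200) = 9*(-15 + (-7 - 13/(-3)) + 9) + 200² = 9*(-15 + (-7 - 13*(-⅓)) + 9) + 40000 = 9*(-15 + (-7 + 13/3) + 9) + 40000 = 9*(-15 - 8/3 + 9) + 40000 = 9*(-26/3) + 40000 = -78 + 40000 = 39922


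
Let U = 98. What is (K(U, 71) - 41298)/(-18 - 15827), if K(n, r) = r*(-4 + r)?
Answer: 36541/15845 ≈ 2.3062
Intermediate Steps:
(K(U, 71) - 41298)/(-18 - 15827) = (71*(-4 + 71) - 41298)/(-18 - 15827) = (71*67 - 41298)/(-15845) = (4757 - 41298)*(-1/15845) = -36541*(-1/15845) = 36541/15845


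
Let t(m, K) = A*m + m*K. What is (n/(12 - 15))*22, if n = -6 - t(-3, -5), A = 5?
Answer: 44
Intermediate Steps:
t(m, K) = 5*m + K*m (t(m, K) = 5*m + m*K = 5*m + K*m)
n = -6 (n = -6 - (-3)*(5 - 5) = -6 - (-3)*0 = -6 - 1*0 = -6 + 0 = -6)
(n/(12 - 15))*22 = (-6/(12 - 15))*22 = (-6/(-3))*22 = -⅓*(-6)*22 = 2*22 = 44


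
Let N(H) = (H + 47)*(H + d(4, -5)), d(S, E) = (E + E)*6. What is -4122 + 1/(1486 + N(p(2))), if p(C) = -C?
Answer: -5375089/1304 ≈ -4122.0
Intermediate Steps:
d(S, E) = 12*E (d(S, E) = (2*E)*6 = 12*E)
N(H) = (-60 + H)*(47 + H) (N(H) = (H + 47)*(H + 12*(-5)) = (47 + H)*(H - 60) = (47 + H)*(-60 + H) = (-60 + H)*(47 + H))
-4122 + 1/(1486 + N(p(2))) = -4122 + 1/(1486 + (-2820 + (-1*2)² - (-13)*2)) = -4122 + 1/(1486 + (-2820 + (-2)² - 13*(-2))) = -4122 + 1/(1486 + (-2820 + 4 + 26)) = -4122 + 1/(1486 - 2790) = -4122 + 1/(-1304) = -4122 - 1/1304 = -5375089/1304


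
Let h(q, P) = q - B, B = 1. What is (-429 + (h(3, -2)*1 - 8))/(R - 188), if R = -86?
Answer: 435/274 ≈ 1.5876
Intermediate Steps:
h(q, P) = -1 + q (h(q, P) = q - 1*1 = q - 1 = -1 + q)
(-429 + (h(3, -2)*1 - 8))/(R - 188) = (-429 + ((-1 + 3)*1 - 8))/(-86 - 188) = (-429 + (2*1 - 8))/(-274) = (-429 + (2 - 8))*(-1/274) = (-429 - 6)*(-1/274) = -435*(-1/274) = 435/274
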